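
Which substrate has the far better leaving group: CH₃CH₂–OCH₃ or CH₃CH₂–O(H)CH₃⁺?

CH₃CH₂–O(H)CH₃⁺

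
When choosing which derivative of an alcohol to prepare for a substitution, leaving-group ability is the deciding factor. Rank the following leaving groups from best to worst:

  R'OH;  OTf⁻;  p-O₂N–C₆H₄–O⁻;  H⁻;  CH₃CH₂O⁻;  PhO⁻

The more stable X⁻ (or X) is on its own — i.e. the weaker a base it is — the better a leaving group it makes.
OTf⁻: pKₐ(CF₃SO₃H (triflic acid)) ≈ -14
R'OH: pKₐ(R'OH₂⁺) ≈ -2.4
p-O₂N–C₆H₄–O⁻: pKₐ(p-nitrophenol) ≈ 7.2
PhO⁻: pKₐ(C₆H₅OH (phenol)) ≈ 10
CH₃CH₂O⁻: pKₐ(CH₃CH₂OH) ≈ 16
H⁻: pKₐ(H₂) ≈ 36

OTf⁻ > R'OH > p-O₂N–C₆H₄–O⁻ > PhO⁻ > CH₃CH₂O⁻ > H⁻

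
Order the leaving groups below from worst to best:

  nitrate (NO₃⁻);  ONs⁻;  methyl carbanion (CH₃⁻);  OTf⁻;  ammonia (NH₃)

methyl carbanion (CH₃⁻) < ammonia (NH₃) < nitrate (NO₃⁻) < ONs⁻ < OTf⁻

A good leaving group is a weak base: the lower the pKₐ of its conjugate acid, the more readily it departs.
OTf⁻: pKₐ(CF₃SO₃H (triflic acid)) ≈ -14 — charge spread over three oxygens and a CF₃ group; the premier leaving group in synthesis
ONs⁻: pKₐ(p-O₂NC₆H₄SO₃H) ≈ -3.5
nitrate (NO₃⁻): pKₐ(HNO₃) ≈ -1.3
ammonia (NH₃): pKₐ(NH₄⁺) ≈ 9.2 — neutral but moderately basic; leaves from R–NH₃⁺
methyl carbanion (CH₃⁻): pKₐ(CH₄) ≈ 48 — unstabilised carbanion; the worst conceivable leaving group
Reversing gives the worst-to-best order requested.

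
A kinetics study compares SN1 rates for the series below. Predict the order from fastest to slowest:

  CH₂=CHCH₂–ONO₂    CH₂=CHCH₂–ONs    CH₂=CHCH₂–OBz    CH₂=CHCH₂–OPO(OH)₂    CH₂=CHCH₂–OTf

Identical carbon frameworks mean the comparison reduces to leaving-group quality.
Leaving-group ability tracks the stability of the departed species; conjugate-acid pKₐ is the usual yardstick (lower pKₐ → better LG).
CH₂=CHCH₂–OTf loses OTf⁻: pKₐ(CF₃SO₃H (triflic acid)) ≈ -14
CH₂=CHCH₂–ONs loses ONs⁻: pKₐ(p-O₂NC₆H₄SO₃H) ≈ -3.5
CH₂=CHCH₂–ONO₂ loses NO₃⁻: pKₐ(HNO₃) ≈ -1.3
CH₂=CHCH₂–OPO(OH)₂ loses H₂PO₄⁻: pKₐ(H₃PO₄) ≈ 2.1
CH₂=CHCH₂–OBz loses PhCOO⁻: pKₐ(C₆H₅COOH) ≈ 4.2

CH₂=CHCH₂–OTf > CH₂=CHCH₂–ONs > CH₂=CHCH₂–ONO₂ > CH₂=CHCH₂–OPO(OH)₂ > CH₂=CHCH₂–OBz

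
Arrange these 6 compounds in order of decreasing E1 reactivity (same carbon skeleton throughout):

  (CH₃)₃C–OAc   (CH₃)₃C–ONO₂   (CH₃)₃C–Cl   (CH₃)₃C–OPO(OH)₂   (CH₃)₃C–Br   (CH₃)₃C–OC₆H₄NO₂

(CH₃)₃C–Br > (CH₃)₃C–Cl > (CH₃)₃C–ONO₂ > (CH₃)₃C–OPO(OH)₂ > (CH₃)₃C–OAc > (CH₃)₃C–OC₆H₄NO₂

Identical carbon frameworks mean the comparison reduces to leaving-group quality.
Rank by basicity of the departing species: weakest base leaves most easily.
(CH₃)₃C–Br loses Br⁻: pKₐ(HBr) ≈ -9
(CH₃)₃C–Cl loses Cl⁻: pKₐ(HCl) ≈ -7
(CH₃)₃C–ONO₂ loses NO₃⁻: pKₐ(HNO₃) ≈ -1.3
(CH₃)₃C–OPO(OH)₂ loses H₂PO₄⁻: pKₐ(H₃PO₄) ≈ 2.1
(CH₃)₃C–OAc loses AcO⁻: pKₐ(CH₃COOH) ≈ 4.8
(CH₃)₃C–OC₆H₄NO₂ loses p-O₂N–C₆H₄–O⁻: pKₐ(p-nitrophenol) ≈ 7.2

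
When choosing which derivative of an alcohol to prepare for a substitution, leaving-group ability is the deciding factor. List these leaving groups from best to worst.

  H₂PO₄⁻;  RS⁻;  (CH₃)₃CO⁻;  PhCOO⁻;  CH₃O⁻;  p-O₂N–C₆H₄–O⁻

The more stable X⁻ (or X) is on its own — i.e. the weaker a base it is — the better a leaving group it makes.
H₂PO₄⁻: pKₐ(H₃PO₄) ≈ 2.1
PhCOO⁻: pKₐ(C₆H₅COOH) ≈ 4.2 — aryl carboxylate
p-O₂N–C₆H₄–O⁻: pKₐ(p-nitrophenol) ≈ 7.2 — nitro group delocalises the charge; the classic chromogenic LG
RS⁻: pKₐ(RSH (a thiol)) ≈ 10.5 — moderately basic; rarely leaves without activation
CH₃O⁻: pKₐ(CH₃OH) ≈ 15.5 — strong base; alkoxides do not leave unassisted
(CH₃)₃CO⁻: pKₐ(t-BuOH) ≈ 18

H₂PO₄⁻ > PhCOO⁻ > p-O₂N–C₆H₄–O⁻ > RS⁻ > CH₃O⁻ > (CH₃)₃CO⁻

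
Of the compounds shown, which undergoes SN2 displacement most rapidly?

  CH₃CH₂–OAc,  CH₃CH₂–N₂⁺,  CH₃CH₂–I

CH₃CH₂–N₂⁺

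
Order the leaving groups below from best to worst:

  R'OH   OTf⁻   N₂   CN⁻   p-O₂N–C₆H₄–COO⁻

N₂: no meaningful conjugate acid; N₂ departs as an exceptionally stable neutral molecule
OTf⁻: pKₐ(CF₃SO₃H (triflic acid)) ≈ -14
R'OH: pKₐ(R'OH₂⁺) ≈ -2.4
p-O₂N–C₆H₄–COO⁻: pKₐ(p-nitrobenzoic acid) ≈ 3.4
CN⁻: pKₐ(HCN) ≈ 9.2

N₂ > OTf⁻ > R'OH > p-O₂N–C₆H₄–COO⁻ > CN⁻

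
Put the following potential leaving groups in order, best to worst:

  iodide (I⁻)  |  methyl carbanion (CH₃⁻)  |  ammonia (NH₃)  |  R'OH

iodide (I⁻) > R'OH > ammonia (NH₃) > methyl carbanion (CH₃⁻)

The more stable X⁻ (or X) is on its own — i.e. the weaker a base it is — the better a leaving group it makes.
iodide (I⁻): pKₐ(HI) ≈ -10
R'OH: pKₐ(R'OH₂⁺) ≈ -2.4 — neutral; leaves from a protonated ether (an oxonium ion, R–O(H)R'⁺)
ammonia (NH₃): pKₐ(NH₄⁺) ≈ 9.2
methyl carbanion (CH₃⁻): pKₐ(CH₄) ≈ 48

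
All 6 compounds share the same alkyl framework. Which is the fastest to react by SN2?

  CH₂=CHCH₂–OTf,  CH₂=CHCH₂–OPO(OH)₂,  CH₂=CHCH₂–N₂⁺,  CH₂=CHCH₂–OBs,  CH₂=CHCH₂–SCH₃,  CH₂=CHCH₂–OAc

CH₂=CHCH₂–N₂⁺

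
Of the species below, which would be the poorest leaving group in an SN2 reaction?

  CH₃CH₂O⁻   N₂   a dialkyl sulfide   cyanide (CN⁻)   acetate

CH₃CH₂O⁻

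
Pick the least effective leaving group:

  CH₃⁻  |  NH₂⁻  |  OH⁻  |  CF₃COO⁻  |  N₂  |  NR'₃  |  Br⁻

CH₃⁻

N₂: no meaningful conjugate acid; N₂ departs as an exceptionally stable neutral molecule
Br⁻: pKₐ(HBr) ≈ -9
CF₃COO⁻: pKₐ(CF₃COOH) ≈ 0.2
NR'₃: pKₐ(R'₃NH⁺) ≈ 10.7
OH⁻: pKₐ(H₂O) ≈ 15.7
NH₂⁻: pKₐ(NH₃) ≈ 38
CH₃⁻: pKₐ(CH₄) ≈ 48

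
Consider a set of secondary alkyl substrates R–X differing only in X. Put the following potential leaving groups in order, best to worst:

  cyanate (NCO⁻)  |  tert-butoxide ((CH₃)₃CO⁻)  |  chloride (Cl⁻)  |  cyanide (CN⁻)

Rank by basicity of the departing species: weakest base leaves most easily.
chloride (Cl⁻): pKₐ(HCl) ≈ -7 — moderately weak base
cyanate (NCO⁻): pKₐ(HOCN) ≈ 3.5 — resonance between N and O
cyanide (CN⁻): pKₐ(HCN) ≈ 9.2 — sp carbon stabilises the charge somewhat, but still a poor LG
tert-butoxide ((CH₃)₃CO⁻): pKₐ(t-BuOH) ≈ 18

chloride (Cl⁻) > cyanate (NCO⁻) > cyanide (CN⁻) > tert-butoxide ((CH₃)₃CO⁻)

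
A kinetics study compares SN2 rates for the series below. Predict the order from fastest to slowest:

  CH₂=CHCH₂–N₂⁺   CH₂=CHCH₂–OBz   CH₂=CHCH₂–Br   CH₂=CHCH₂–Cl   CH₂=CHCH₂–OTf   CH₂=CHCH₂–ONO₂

CH₂=CHCH₂–N₂⁺ > CH₂=CHCH₂–OTf > CH₂=CHCH₂–Br > CH₂=CHCH₂–Cl > CH₂=CHCH₂–ONO₂ > CH₂=CHCH₂–OBz

The skeletons are identical, so relative rate is governed entirely by leaving-group ability.
Rank by basicity of the departing species: weakest base leaves most easily.
CH₂=CHCH₂–N₂⁺ loses N₂: no meaningful conjugate acid; N₂ departs as an exceptionally stable neutral molecule
CH₂=CHCH₂–OTf loses OTf⁻: pKₐ(CF₃SO₃H (triflic acid)) ≈ -14
CH₂=CHCH₂–Br loses Br⁻: pKₐ(HBr) ≈ -9
CH₂=CHCH₂–Cl loses Cl⁻: pKₐ(HCl) ≈ -7
CH₂=CHCH₂–ONO₂ loses NO₃⁻: pKₐ(HNO₃) ≈ -1.3
CH₂=CHCH₂–OBz loses PhCOO⁻: pKₐ(C₆H₅COOH) ≈ 4.2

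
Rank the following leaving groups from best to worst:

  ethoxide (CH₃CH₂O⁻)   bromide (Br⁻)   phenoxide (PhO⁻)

bromide (Br⁻) > phenoxide (PhO⁻) > ethoxide (CH₃CH₂O⁻)

Rank by basicity of the departing species: weakest base leaves most easily.
bromide (Br⁻): pKₐ(HBr) ≈ -9 — weak base; good leaving group
phenoxide (PhO⁻): pKₐ(C₆H₅OH (phenol)) ≈ 10 — resonance into the ring helps, but still a poor LG
ethoxide (CH₃CH₂O⁻): pKₐ(CH₃CH₂OH) ≈ 16 — strong base; alkoxides do not leave unassisted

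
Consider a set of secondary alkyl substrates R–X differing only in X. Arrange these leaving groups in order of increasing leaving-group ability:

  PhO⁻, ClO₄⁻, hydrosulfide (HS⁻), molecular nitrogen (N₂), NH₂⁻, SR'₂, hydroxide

NH₂⁻ < hydroxide < PhO⁻ < hydrosulfide (HS⁻) < SR'₂ < ClO₄⁻ < molecular nitrogen (N₂)

A good leaving group is a weak base: the lower the pKₐ of its conjugate acid, the more readily it departs.
molecular nitrogen (N₂): no meaningful conjugate acid; N₂ departs as an exceptionally stable neutral molecule
ClO₄⁻: pKₐ(HClO₄) ≈ -10
SR'₂: pKₐ(R'₂SH⁺) ≈ -7
hydrosulfide (HS⁻): pKₐ(H₂S) ≈ 7
PhO⁻: pKₐ(C₆H₅OH (phenol)) ≈ 10
hydroxide: pKₐ(H₂O) ≈ 15.7
NH₂⁻: pKₐ(NH₃) ≈ 38
Listed from poorest to best leaving group as asked.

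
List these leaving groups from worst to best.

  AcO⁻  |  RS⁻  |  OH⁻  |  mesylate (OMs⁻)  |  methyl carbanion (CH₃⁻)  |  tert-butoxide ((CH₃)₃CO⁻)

Rank by basicity of the departing species: weakest base leaves most easily.
mesylate (OMs⁻): pKₐ(CH₃SO₃H (MsOH)) ≈ -1.9
AcO⁻: pKₐ(CH₃COOH) ≈ 4.8
RS⁻: pKₐ(RSH (a thiol)) ≈ 10.5
OH⁻: pKₐ(H₂O) ≈ 15.7
tert-butoxide ((CH₃)₃CO⁻): pKₐ(t-BuOH) ≈ 18
methyl carbanion (CH₃⁻): pKₐ(CH₄) ≈ 48
Listed from poorest to best leaving group as asked.

methyl carbanion (CH₃⁻) < tert-butoxide ((CH₃)₃CO⁻) < OH⁻ < RS⁻ < AcO⁻ < mesylate (OMs⁻)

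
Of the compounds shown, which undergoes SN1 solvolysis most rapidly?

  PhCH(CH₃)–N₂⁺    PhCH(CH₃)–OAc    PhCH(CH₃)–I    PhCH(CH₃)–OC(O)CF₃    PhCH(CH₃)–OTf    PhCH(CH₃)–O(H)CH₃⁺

Identical carbon frameworks mean the comparison reduces to leaving-group quality.
Leaving-group ability tracks the stability of the departed species; conjugate-acid pKₐ is the usual yardstick (lower pKₐ → better LG).
PhCH(CH₃)–N₂⁺ loses N₂: no meaningful conjugate acid; N₂ departs as an exceptionally stable neutral molecule
PhCH(CH₃)–OTf loses OTf⁻: pKₐ(CF₃SO₃H (triflic acid)) ≈ -14
PhCH(CH₃)–I loses I⁻: pKₐ(HI) ≈ -10
PhCH(CH₃)–O(H)CH₃⁺ loses R'OH: pKₐ(R'OH₂⁺) ≈ -2.4
PhCH(CH₃)–OC(O)CF₃ loses CF₃COO⁻: pKₐ(CF₃COOH) ≈ 0.2
PhCH(CH₃)–OAc loses AcO⁻: pKₐ(CH₃COOH) ≈ 4.8

PhCH(CH₃)–N₂⁺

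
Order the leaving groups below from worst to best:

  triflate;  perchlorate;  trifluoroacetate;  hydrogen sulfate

Leaving-group ability tracks the stability of the departed species; conjugate-acid pKₐ is the usual yardstick (lower pKₐ → better LG).
triflate: pKₐ(CF₃SO₃H (triflic acid)) ≈ -14
perchlorate: pKₐ(HClO₄) ≈ -10
hydrogen sulfate: pKₐ(H₂SO₄) ≈ -3
trifluoroacetate: pKₐ(CF₃COOH) ≈ 0.2
Reversing gives the worst-to-best order requested.

trifluoroacetate < hydrogen sulfate < perchlorate < triflate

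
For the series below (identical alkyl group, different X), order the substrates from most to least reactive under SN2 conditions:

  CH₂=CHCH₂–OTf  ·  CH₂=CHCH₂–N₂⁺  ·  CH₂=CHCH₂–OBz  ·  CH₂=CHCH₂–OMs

CH₂=CHCH₂–N₂⁺ > CH₂=CHCH₂–OTf > CH₂=CHCH₂–OMs > CH₂=CHCH₂–OBz

Same R in every case — rank the leaving groups.
The more stable X⁻ (or X) is on its own — i.e. the weaker a base it is — the better a leaving group it makes.
CH₂=CHCH₂–N₂⁺ loses N₂: no meaningful conjugate acid; N₂ departs as an exceptionally stable neutral molecule
CH₂=CHCH₂–OTf loses OTf⁻: pKₐ(CF₃SO₃H (triflic acid)) ≈ -14
CH₂=CHCH₂–OMs loses OMs⁻: pKₐ(CH₃SO₃H (MsOH)) ≈ -1.9
CH₂=CHCH₂–OBz loses PhCOO⁻: pKₐ(C₆H₅COOH) ≈ 4.2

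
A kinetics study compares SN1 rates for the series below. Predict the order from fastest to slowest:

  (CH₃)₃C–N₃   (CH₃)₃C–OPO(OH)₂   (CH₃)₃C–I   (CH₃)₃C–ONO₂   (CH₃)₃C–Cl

Identical carbon frameworks mean the comparison reduces to leaving-group quality.
A good leaving group is a weak base: the lower the pKₐ of its conjugate acid, the more readily it departs.
(CH₃)₃C–I loses I⁻: pKₐ(HI) ≈ -10
(CH₃)₃C–Cl loses Cl⁻: pKₐ(HCl) ≈ -7
(CH₃)₃C–ONO₂ loses NO₃⁻: pKₐ(HNO₃) ≈ -1.3
(CH₃)₃C–OPO(OH)₂ loses H₂PO₄⁻: pKₐ(H₃PO₄) ≈ 2.1
(CH₃)₃C–N₃ loses N₃⁻: pKₐ(HN₃) ≈ 4.7

(CH₃)₃C–I > (CH₃)₃C–Cl > (CH₃)₃C–ONO₂ > (CH₃)₃C–OPO(OH)₂ > (CH₃)₃C–N₃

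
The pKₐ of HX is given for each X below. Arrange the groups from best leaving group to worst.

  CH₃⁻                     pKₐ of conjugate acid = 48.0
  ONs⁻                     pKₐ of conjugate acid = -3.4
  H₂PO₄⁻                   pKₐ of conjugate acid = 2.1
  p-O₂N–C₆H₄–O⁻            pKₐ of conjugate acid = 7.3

ONs⁻ > H₂PO₄⁻ > p-O₂N–C₆H₄–O⁻ > CH₃⁻

Lower conjugate-acid pKₐ ⇒ weaker base ⇒ better leaving group.
Sorting by the given values: ONs⁻ (-3.4), H₂PO₄⁻ (2.1), p-O₂N–C₆H₄–O⁻ (7.3), CH₃⁻ (48.0).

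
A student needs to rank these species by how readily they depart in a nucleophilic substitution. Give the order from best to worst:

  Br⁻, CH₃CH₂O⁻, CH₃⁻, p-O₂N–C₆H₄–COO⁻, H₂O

Br⁻: pKₐ(HBr) ≈ -9 — weak base; good leaving group
H₂O: pKₐ(H₃O⁺) ≈ -1.7
p-O₂N–C₆H₄–COO⁻: pKₐ(p-nitrobenzoic acid) ≈ 3.4
CH₃CH₂O⁻: pKₐ(CH₃CH₂OH) ≈ 16 — strong base; alkoxides do not leave unassisted
CH₃⁻: pKₐ(CH₄) ≈ 48

Br⁻ > H₂O > p-O₂N–C₆H₄–COO⁻ > CH₃CH₂O⁻ > CH₃⁻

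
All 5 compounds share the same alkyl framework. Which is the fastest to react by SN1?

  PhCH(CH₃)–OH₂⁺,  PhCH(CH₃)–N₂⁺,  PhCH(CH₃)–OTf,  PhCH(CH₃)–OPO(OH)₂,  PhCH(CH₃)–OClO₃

PhCH(CH₃)–N₂⁺

Identical carbon frameworks mean the comparison reduces to leaving-group quality.
A good leaving group is a weak base: the lower the pKₐ of its conjugate acid, the more readily it departs.
PhCH(CH₃)–N₂⁺ loses N₂: no meaningful conjugate acid; N₂ departs as an exceptionally stable neutral molecule
PhCH(CH₃)–OTf loses OTf⁻: pKₐ(CF₃SO₃H (triflic acid)) ≈ -14
PhCH(CH₃)–OClO₃ loses ClO₄⁻: pKₐ(HClO₄) ≈ -10
PhCH(CH₃)–OH₂⁺ loses H₂O: pKₐ(H₃O⁺) ≈ -1.7
PhCH(CH₃)–OPO(OH)₂ loses H₂PO₄⁻: pKₐ(H₃PO₄) ≈ 2.1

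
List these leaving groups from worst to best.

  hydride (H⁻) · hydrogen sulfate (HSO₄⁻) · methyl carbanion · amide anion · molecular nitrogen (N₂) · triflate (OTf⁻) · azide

Leaving-group ability tracks the stability of the departed species; conjugate-acid pKₐ is the usual yardstick (lower pKₐ → better LG).
molecular nitrogen (N₂): no meaningful conjugate acid; N₂ departs as an exceptionally stable neutral molecule
triflate (OTf⁻): pKₐ(CF₃SO₃H (triflic acid)) ≈ -14
hydrogen sulfate (HSO₄⁻): pKₐ(H₂SO₄) ≈ -3
azide: pKₐ(HN₃) ≈ 4.7
hydride (H⁻): pKₐ(H₂) ≈ 36
amide anion: pKₐ(NH₃) ≈ 38
methyl carbanion: pKₐ(CH₄) ≈ 48
Reversing gives the worst-to-best order requested.

methyl carbanion < amide anion < hydride (H⁻) < azide < hydrogen sulfate (HSO₄⁻) < triflate (OTf⁻) < molecular nitrogen (N₂)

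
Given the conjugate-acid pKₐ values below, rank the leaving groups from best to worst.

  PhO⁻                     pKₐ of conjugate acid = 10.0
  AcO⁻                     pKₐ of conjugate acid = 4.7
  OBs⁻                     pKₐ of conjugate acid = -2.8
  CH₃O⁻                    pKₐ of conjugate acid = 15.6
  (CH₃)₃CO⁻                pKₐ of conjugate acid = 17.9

Lower conjugate-acid pKₐ ⇒ weaker base ⇒ better leaving group.
Sorting by the given values: OBs⁻ (-2.8), AcO⁻ (4.7), PhO⁻ (10.0), CH₃O⁻ (15.6), (CH₃)₃CO⁻ (17.9).

OBs⁻ > AcO⁻ > PhO⁻ > CH₃O⁻ > (CH₃)₃CO⁻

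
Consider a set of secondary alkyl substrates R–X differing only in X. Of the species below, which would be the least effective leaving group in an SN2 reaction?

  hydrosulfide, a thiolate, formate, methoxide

Rank by basicity of the departing species: weakest base leaves most easily.
formate: pKₐ(HCOOH) ≈ 3.8
hydrosulfide: pKₐ(H₂S) ≈ 7
a thiolate: pKₐ(RSH (a thiol)) ≈ 10.5
methoxide: pKₐ(CH₃OH) ≈ 15.5

methoxide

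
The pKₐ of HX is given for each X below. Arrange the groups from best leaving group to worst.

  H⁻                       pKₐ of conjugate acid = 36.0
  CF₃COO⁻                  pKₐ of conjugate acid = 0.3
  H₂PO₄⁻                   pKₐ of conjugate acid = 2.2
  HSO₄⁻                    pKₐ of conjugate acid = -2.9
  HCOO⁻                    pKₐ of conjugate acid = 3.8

HSO₄⁻ > CF₃COO⁻ > H₂PO₄⁻ > HCOO⁻ > H⁻

Lower conjugate-acid pKₐ ⇒ weaker base ⇒ better leaving group.
Sorting by the given values: HSO₄⁻ (-2.9), CF₃COO⁻ (0.3), H₂PO₄⁻ (2.2), HCOO⁻ (3.8), H⁻ (36.0).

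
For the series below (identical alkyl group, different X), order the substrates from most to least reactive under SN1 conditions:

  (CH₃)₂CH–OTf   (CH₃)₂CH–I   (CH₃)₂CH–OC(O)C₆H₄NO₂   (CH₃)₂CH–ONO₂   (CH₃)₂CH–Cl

Same R in every case — rank the leaving groups.
Rank by basicity of the departing species: weakest base leaves most easily.
(CH₃)₂CH–OTf loses OTf⁻: pKₐ(CF₃SO₃H (triflic acid)) ≈ -14
(CH₃)₂CH–I loses I⁻: pKₐ(HI) ≈ -10
(CH₃)₂CH–Cl loses Cl⁻: pKₐ(HCl) ≈ -7
(CH₃)₂CH–ONO₂ loses NO₃⁻: pKₐ(HNO₃) ≈ -1.3
(CH₃)₂CH–OC(O)C₆H₄NO₂ loses p-O₂N–C₆H₄–COO⁻: pKₐ(p-nitrobenzoic acid) ≈ 3.4

(CH₃)₂CH–OTf > (CH₃)₂CH–I > (CH₃)₂CH–Cl > (CH₃)₂CH–ONO₂ > (CH₃)₂CH–OC(O)C₆H₄NO₂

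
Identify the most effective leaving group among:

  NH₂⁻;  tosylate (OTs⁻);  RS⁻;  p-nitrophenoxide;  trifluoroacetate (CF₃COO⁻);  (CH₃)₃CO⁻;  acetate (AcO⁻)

tosylate (OTs⁻): pKₐ(p-CH₃C₆H₄SO₃H (TsOH)) ≈ -2.8
trifluoroacetate (CF₃COO⁻): pKₐ(CF₃COOH) ≈ 0.2
acetate (AcO⁻): pKₐ(CH₃COOH) ≈ 4.8
p-nitrophenoxide: pKₐ(p-nitrophenol) ≈ 7.2
RS⁻: pKₐ(RSH (a thiol)) ≈ 10.5
(CH₃)₃CO⁻: pKₐ(t-BuOH) ≈ 18
NH₂⁻: pKₐ(NH₃) ≈ 38

tosylate (OTs⁻)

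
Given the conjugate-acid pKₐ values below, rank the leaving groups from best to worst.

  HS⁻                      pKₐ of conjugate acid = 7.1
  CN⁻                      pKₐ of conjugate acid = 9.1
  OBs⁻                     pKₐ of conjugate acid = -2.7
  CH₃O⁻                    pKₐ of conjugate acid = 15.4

Lower conjugate-acid pKₐ ⇒ weaker base ⇒ better leaving group.
Sorting by the given values: OBs⁻ (-2.7), HS⁻ (7.1), CN⁻ (9.1), CH₃O⁻ (15.4).

OBs⁻ > HS⁻ > CN⁻ > CH₃O⁻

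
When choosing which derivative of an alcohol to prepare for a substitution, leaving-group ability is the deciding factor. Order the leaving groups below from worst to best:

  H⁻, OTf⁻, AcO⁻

H⁻ < AcO⁻ < OTf⁻

The more stable X⁻ (or X) is on its own — i.e. the weaker a base it is — the better a leaving group it makes.
OTf⁻: pKₐ(CF₃SO₃H (triflic acid)) ≈ -14
AcO⁻: pKₐ(CH₃COOH) ≈ 4.8
H⁻: pKₐ(H₂) ≈ 36
Reversing gives the worst-to-best order requested.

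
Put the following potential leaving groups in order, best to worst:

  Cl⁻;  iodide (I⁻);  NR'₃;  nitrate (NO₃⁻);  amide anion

iodide (I⁻) > Cl⁻ > nitrate (NO₃⁻) > NR'₃ > amide anion

Rank by basicity of the departing species: weakest base leaves most easily.
iodide (I⁻): pKₐ(HI) ≈ -10
Cl⁻: pKₐ(HCl) ≈ -7 — moderately weak base
nitrate (NO₃⁻): pKₐ(HNO₃) ≈ -1.3 — resonance-delocalised over three oxygens
NR'₃: pKₐ(R'₃NH⁺) ≈ 10.7
amide anion: pKₐ(NH₃) ≈ 38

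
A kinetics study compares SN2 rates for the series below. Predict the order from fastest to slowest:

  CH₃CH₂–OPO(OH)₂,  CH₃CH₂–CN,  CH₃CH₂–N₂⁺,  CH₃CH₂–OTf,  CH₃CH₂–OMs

CH₃CH₂–N₂⁺ > CH₃CH₂–OTf > CH₃CH₂–OMs > CH₃CH₂–OPO(OH)₂ > CH₃CH₂–CN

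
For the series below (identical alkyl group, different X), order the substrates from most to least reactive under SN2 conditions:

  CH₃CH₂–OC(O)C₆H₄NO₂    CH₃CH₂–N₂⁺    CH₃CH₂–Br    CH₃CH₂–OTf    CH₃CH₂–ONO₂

CH₃CH₂–N₂⁺ > CH₃CH₂–OTf > CH₃CH₂–Br > CH₃CH₂–ONO₂ > CH₃CH₂–OC(O)C₆H₄NO₂

The skeletons are identical, so relative rate is governed entirely by leaving-group ability.
The more stable X⁻ (or X) is on its own — i.e. the weaker a base it is — the better a leaving group it makes.
CH₃CH₂–N₂⁺ loses N₂: no meaningful conjugate acid; N₂ departs as an exceptionally stable neutral molecule
CH₃CH₂–OTf loses OTf⁻: pKₐ(CF₃SO₃H (triflic acid)) ≈ -14
CH₃CH₂–Br loses Br⁻: pKₐ(HBr) ≈ -9
CH₃CH₂–ONO₂ loses NO₃⁻: pKₐ(HNO₃) ≈ -1.3
CH₃CH₂–OC(O)C₆H₄NO₂ loses p-O₂N–C₆H₄–COO⁻: pKₐ(p-nitrobenzoic acid) ≈ 3.4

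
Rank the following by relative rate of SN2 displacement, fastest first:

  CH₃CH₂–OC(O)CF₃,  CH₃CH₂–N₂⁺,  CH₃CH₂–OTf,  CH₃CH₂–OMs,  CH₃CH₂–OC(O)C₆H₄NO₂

CH₃CH₂–N₂⁺ > CH₃CH₂–OTf > CH₃CH₂–OMs > CH₃CH₂–OC(O)CF₃ > CH₃CH₂–OC(O)C₆H₄NO₂

Identical carbon frameworks mean the comparison reduces to leaving-group quality.
The more stable X⁻ (or X) is on its own — i.e. the weaker a base it is — the better a leaving group it makes.
CH₃CH₂–N₂⁺ loses N₂: no meaningful conjugate acid; N₂ departs as an exceptionally stable neutral molecule
CH₃CH₂–OTf loses OTf⁻: pKₐ(CF₃SO₃H (triflic acid)) ≈ -14
CH₃CH₂–OMs loses OMs⁻: pKₐ(CH₃SO₃H (MsOH)) ≈ -1.9
CH₃CH₂–OC(O)CF₃ loses CF₃COO⁻: pKₐ(CF₃COOH) ≈ 0.2
CH₃CH₂–OC(O)C₆H₄NO₂ loses p-O₂N–C₆H₄–COO⁻: pKₐ(p-nitrobenzoic acid) ≈ 3.4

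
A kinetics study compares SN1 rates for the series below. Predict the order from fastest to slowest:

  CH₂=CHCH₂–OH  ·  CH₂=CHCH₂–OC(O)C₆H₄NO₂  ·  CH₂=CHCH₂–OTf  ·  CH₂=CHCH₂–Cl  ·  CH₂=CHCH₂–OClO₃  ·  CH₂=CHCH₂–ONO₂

CH₂=CHCH₂–OTf > CH₂=CHCH₂–OClO₃ > CH₂=CHCH₂–Cl > CH₂=CHCH₂–ONO₂ > CH₂=CHCH₂–OC(O)C₆H₄NO₂ > CH₂=CHCH₂–OH

The skeletons are identical, so relative rate is governed entirely by leaving-group ability.
Rank by basicity of the departing species: weakest base leaves most easily.
CH₂=CHCH₂–OTf loses OTf⁻: pKₐ(CF₃SO₃H (triflic acid)) ≈ -14
CH₂=CHCH₂–OClO₃ loses ClO₄⁻: pKₐ(HClO₄) ≈ -10
CH₂=CHCH₂–Cl loses Cl⁻: pKₐ(HCl) ≈ -7
CH₂=CHCH₂–ONO₂ loses NO₃⁻: pKₐ(HNO₃) ≈ -1.3
CH₂=CHCH₂–OC(O)C₆H₄NO₂ loses p-O₂N–C₆H₄–COO⁻: pKₐ(p-nitrobenzoic acid) ≈ 3.4
CH₂=CHCH₂–OH loses OH⁻: pKₐ(H₂O) ≈ 15.7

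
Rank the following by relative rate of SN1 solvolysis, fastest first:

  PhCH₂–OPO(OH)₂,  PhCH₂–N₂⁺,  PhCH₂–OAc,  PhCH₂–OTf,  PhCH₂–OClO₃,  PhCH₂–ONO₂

With the same alkyl group throughout, only the leaving group differentiates the rates.
A good leaving group is a weak base: the lower the pKₐ of its conjugate acid, the more readily it departs.
PhCH₂–N₂⁺ loses N₂: no meaningful conjugate acid; N₂ departs as an exceptionally stable neutral molecule
PhCH₂–OTf loses OTf⁻: pKₐ(CF₃SO₃H (triflic acid)) ≈ -14
PhCH₂–OClO₃ loses ClO₄⁻: pKₐ(HClO₄) ≈ -10
PhCH₂–ONO₂ loses NO₃⁻: pKₐ(HNO₃) ≈ -1.3
PhCH₂–OPO(OH)₂ loses H₂PO₄⁻: pKₐ(H₃PO₄) ≈ 2.1
PhCH₂–OAc loses AcO⁻: pKₐ(CH₃COOH) ≈ 4.8

PhCH₂–N₂⁺ > PhCH₂–OTf > PhCH₂–OClO₃ > PhCH₂–ONO₂ > PhCH₂–OPO(OH)₂ > PhCH₂–OAc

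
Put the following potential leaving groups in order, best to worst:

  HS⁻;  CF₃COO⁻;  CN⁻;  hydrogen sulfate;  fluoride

Rank by basicity of the departing species: weakest base leaves most easily.
hydrogen sulfate: pKₐ(H₂SO₄) ≈ -3 — conjugate base of a strong mineral acid
CF₃COO⁻: pKₐ(CF₃COOH) ≈ 0.2
fluoride: pKₐ(HF) ≈ 3.2
HS⁻: pKₐ(H₂S) ≈ 7 — larger and more polarisable than the oxygen analogue
CN⁻: pKₐ(HCN) ≈ 9.2 — sp carbon stabilises the charge somewhat, but still a poor LG

hydrogen sulfate > CF₃COO⁻ > fluoride > HS⁻ > CN⁻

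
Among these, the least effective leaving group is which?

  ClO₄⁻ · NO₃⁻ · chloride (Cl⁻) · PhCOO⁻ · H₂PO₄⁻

PhCOO⁻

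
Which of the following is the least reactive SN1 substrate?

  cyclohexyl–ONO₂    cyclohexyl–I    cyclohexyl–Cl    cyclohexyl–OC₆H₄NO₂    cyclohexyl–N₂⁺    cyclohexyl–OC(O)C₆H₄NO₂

The skeletons are identical, so relative rate is governed entirely by leaving-group ability.
Rank by basicity of the departing species: weakest base leaves most easily.
cyclohexyl–N₂⁺ loses N₂: no meaningful conjugate acid; N₂ departs as an exceptionally stable neutral molecule
cyclohexyl–I loses I⁻: pKₐ(HI) ≈ -10
cyclohexyl–Cl loses Cl⁻: pKₐ(HCl) ≈ -7
cyclohexyl–ONO₂ loses NO₃⁻: pKₐ(HNO₃) ≈ -1.3
cyclohexyl–OC(O)C₆H₄NO₂ loses p-O₂N–C₆H₄–COO⁻: pKₐ(p-nitrobenzoic acid) ≈ 3.4
cyclohexyl–OC₆H₄NO₂ loses p-O₂N–C₆H₄–O⁻: pKₐ(p-nitrophenol) ≈ 7.2

cyclohexyl–OC₆H₄NO₂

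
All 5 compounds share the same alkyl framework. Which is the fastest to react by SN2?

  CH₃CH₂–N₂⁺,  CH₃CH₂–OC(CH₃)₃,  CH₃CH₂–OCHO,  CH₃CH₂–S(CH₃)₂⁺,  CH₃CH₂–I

CH₃CH₂–N₂⁺

Identical carbon frameworks mean the comparison reduces to leaving-group quality.
Leaving-group ability tracks the stability of the departed species; conjugate-acid pKₐ is the usual yardstick (lower pKₐ → better LG).
CH₃CH₂–N₂⁺ loses N₂: no meaningful conjugate acid; N₂ departs as an exceptionally stable neutral molecule
CH₃CH₂–I loses I⁻: pKₐ(HI) ≈ -10
CH₃CH₂–S(CH₃)₂⁺ loses SR'₂: pKₐ(R'₂SH⁺) ≈ -7
CH₃CH₂–OCHO loses HCOO⁻: pKₐ(HCOOH) ≈ 3.8
CH₃CH₂–OC(CH₃)₃ loses (CH₃)₃CO⁻: pKₐ(t-BuOH) ≈ 18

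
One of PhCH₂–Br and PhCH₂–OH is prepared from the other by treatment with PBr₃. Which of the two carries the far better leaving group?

PhCH₂–Br

From PhCH₂–OH the departing group would be OH⁻ (pKₐ(H₂O) ≈ 15.7). Strong base; essentially never leaves without prior activation.
From PhCH₂–Br the leaving group is Br⁻ (pKₐ(HBr) ≈ -9). Weak base; good leaving group.
Treatment with PBr₃ works by replacing the hydroxyl with bromide, making PhCH₂–Br enormously more reactive.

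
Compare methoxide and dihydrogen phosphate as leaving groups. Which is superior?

dihydrogen phosphate is the better leaving group.
pKₐ(H₃PO₄) ≈ 2.1 versus pKₐ(CH₃OH) ≈ 15.5: dihydrogen phosphate is the much weaker base.
Moderate base; biological leaving group after further activation.

dihydrogen phosphate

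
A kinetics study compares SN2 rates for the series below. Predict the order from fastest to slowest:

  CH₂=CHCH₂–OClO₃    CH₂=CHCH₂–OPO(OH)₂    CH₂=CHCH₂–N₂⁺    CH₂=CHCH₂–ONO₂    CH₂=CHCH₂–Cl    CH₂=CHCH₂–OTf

CH₂=CHCH₂–N₂⁺ > CH₂=CHCH₂–OTf > CH₂=CHCH₂–OClO₃ > CH₂=CHCH₂–Cl > CH₂=CHCH₂–ONO₂ > CH₂=CHCH₂–OPO(OH)₂

The skeletons are identical, so relative rate is governed entirely by leaving-group ability.
Leaving-group ability tracks the stability of the departed species; conjugate-acid pKₐ is the usual yardstick (lower pKₐ → better LG).
CH₂=CHCH₂–N₂⁺ loses N₂: no meaningful conjugate acid; N₂ departs as an exceptionally stable neutral molecule
CH₂=CHCH₂–OTf loses OTf⁻: pKₐ(CF₃SO₃H (triflic acid)) ≈ -14
CH₂=CHCH₂–OClO₃ loses ClO₄⁻: pKₐ(HClO₄) ≈ -10
CH₂=CHCH₂–Cl loses Cl⁻: pKₐ(HCl) ≈ -7
CH₂=CHCH₂–ONO₂ loses NO₃⁻: pKₐ(HNO₃) ≈ -1.3
CH₂=CHCH₂–OPO(OH)₂ loses H₂PO₄⁻: pKₐ(H₃PO₄) ≈ 2.1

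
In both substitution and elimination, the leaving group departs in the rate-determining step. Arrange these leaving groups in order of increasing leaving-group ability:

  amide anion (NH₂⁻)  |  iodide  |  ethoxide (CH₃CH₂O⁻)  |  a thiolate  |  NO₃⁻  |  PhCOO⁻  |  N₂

amide anion (NH₂⁻) < ethoxide (CH₃CH₂O⁻) < a thiolate < PhCOO⁻ < NO₃⁻ < iodide < N₂

N₂: no meaningful conjugate acid; N₂ departs as an exceptionally stable neutral molecule
iodide: pKₐ(HI) ≈ -10
NO₃⁻: pKₐ(HNO₃) ≈ -1.3
PhCOO⁻: pKₐ(C₆H₅COOH) ≈ 4.2
a thiolate: pKₐ(RSH (a thiol)) ≈ 10.5
ethoxide (CH₃CH₂O⁻): pKₐ(CH₃CH₂OH) ≈ 16
amide anion (NH₂⁻): pKₐ(NH₃) ≈ 38
Reversing gives the worst-to-best order requested.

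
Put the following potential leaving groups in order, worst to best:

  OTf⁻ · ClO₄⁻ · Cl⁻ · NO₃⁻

Rank by basicity of the departing species: weakest base leaves most easily.
OTf⁻: pKₐ(CF₃SO₃H (triflic acid)) ≈ -14 — charge spread over three oxygens and a CF₃ group; the premier leaving group in synthesis
ClO₄⁻: pKₐ(HClO₄) ≈ -10
Cl⁻: pKₐ(HCl) ≈ -7 — moderately weak base
NO₃⁻: pKₐ(HNO₃) ≈ -1.3 — resonance-delocalised over three oxygens
Reversing gives the worst-to-best order requested.

NO₃⁻ < Cl⁻ < ClO₄⁻ < OTf⁻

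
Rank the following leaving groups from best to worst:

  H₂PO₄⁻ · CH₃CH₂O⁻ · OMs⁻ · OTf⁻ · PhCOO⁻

OTf⁻: pKₐ(CF₃SO₃H (triflic acid)) ≈ -14
OMs⁻: pKₐ(CH₃SO₃H (MsOH)) ≈ -1.9
H₂PO₄⁻: pKₐ(H₃PO₄) ≈ 2.1
PhCOO⁻: pKₐ(C₆H₅COOH) ≈ 4.2
CH₃CH₂O⁻: pKₐ(CH₃CH₂OH) ≈ 16

OTf⁻ > OMs⁻ > H₂PO₄⁻ > PhCOO⁻ > CH₃CH₂O⁻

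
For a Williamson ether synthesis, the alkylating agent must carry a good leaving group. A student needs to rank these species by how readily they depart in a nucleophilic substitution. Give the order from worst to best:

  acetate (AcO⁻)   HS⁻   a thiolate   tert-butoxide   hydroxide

tert-butoxide < hydroxide < a thiolate < HS⁻ < acetate (AcO⁻)

Leaving-group ability tracks the stability of the departed species; conjugate-acid pKₐ is the usual yardstick (lower pKₐ → better LG).
acetate (AcO⁻): pKₐ(CH₃COOH) ≈ 4.8 — resonance-stabilised but still a weak base
HS⁻: pKₐ(H₂S) ≈ 7 — larger and more polarisable than the oxygen analogue
a thiolate: pKₐ(RSH (a thiol)) ≈ 10.5
hydroxide: pKₐ(H₂O) ≈ 15.7 — strong base; essentially never leaves without prior activation
tert-butoxide: pKₐ(t-BuOH) ≈ 18 — bulky, strongly basic alkoxide
Listed from poorest to best leaving group as asked.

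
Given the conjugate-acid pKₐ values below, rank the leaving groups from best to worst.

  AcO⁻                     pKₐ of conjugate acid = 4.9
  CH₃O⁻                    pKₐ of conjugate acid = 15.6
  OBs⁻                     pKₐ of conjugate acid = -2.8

OBs⁻ > AcO⁻ > CH₃O⁻

Lower conjugate-acid pKₐ ⇒ weaker base ⇒ better leaving group.
Sorting by the given values: OBs⁻ (-2.8), AcO⁻ (4.9), CH₃O⁻ (15.6).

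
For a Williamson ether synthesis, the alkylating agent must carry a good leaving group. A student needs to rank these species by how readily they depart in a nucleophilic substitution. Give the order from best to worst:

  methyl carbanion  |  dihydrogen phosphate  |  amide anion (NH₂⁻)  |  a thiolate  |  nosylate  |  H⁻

nosylate > dihydrogen phosphate > a thiolate > H⁻ > amide anion (NH₂⁻) > methyl carbanion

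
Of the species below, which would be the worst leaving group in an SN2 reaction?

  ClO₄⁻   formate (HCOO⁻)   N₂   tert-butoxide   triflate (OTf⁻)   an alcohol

tert-butoxide

Leaving-group ability tracks the stability of the departed species; conjugate-acid pKₐ is the usual yardstick (lower pKₐ → better LG).
N₂: no meaningful conjugate acid; N₂ departs as an exceptionally stable neutral molecule
triflate (OTf⁻): pKₐ(CF₃SO₃H (triflic acid)) ≈ -14
ClO₄⁻: pKₐ(HClO₄) ≈ -10
an alcohol: pKₐ(R'OH₂⁺) ≈ -2.4
formate (HCOO⁻): pKₐ(HCOOH) ≈ 3.8
tert-butoxide: pKₐ(t-BuOH) ≈ 18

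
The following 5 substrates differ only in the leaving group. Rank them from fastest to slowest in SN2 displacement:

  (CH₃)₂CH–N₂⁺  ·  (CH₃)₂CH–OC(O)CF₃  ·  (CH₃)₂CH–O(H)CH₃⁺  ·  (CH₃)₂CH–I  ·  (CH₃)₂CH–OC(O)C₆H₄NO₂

(CH₃)₂CH–N₂⁺ > (CH₃)₂CH–I > (CH₃)₂CH–O(H)CH₃⁺ > (CH₃)₂CH–OC(O)CF₃ > (CH₃)₂CH–OC(O)C₆H₄NO₂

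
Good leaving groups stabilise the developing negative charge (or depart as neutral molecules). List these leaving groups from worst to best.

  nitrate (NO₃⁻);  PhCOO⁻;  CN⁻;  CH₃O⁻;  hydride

Rank by basicity of the departing species: weakest base leaves most easily.
nitrate (NO₃⁻): pKₐ(HNO₃) ≈ -1.3
PhCOO⁻: pKₐ(C₆H₅COOH) ≈ 4.2
CN⁻: pKₐ(HCN) ≈ 9.2
CH₃O⁻: pKₐ(CH₃OH) ≈ 15.5
hydride: pKₐ(H₂) ≈ 36
Reversing gives the worst-to-best order requested.

hydride < CH₃O⁻ < CN⁻ < PhCOO⁻ < nitrate (NO₃⁻)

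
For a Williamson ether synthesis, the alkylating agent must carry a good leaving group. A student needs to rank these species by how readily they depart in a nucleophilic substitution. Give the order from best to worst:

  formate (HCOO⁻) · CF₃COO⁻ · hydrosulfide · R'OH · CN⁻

R'OH > CF₃COO⁻ > formate (HCOO⁻) > hydrosulfide > CN⁻

R'OH: pKₐ(R'OH₂⁺) ≈ -2.4
CF₃COO⁻: pKₐ(CF₃COOH) ≈ 0.2
formate (HCOO⁻): pKₐ(HCOOH) ≈ 3.8
hydrosulfide: pKₐ(H₂S) ≈ 7
CN⁻: pKₐ(HCN) ≈ 9.2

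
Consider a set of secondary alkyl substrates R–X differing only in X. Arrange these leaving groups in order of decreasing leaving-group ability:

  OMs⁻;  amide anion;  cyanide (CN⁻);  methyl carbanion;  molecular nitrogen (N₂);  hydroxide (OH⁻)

molecular nitrogen (N₂) > OMs⁻ > cyanide (CN⁻) > hydroxide (OH⁻) > amide anion > methyl carbanion

molecular nitrogen (N₂): no meaningful conjugate acid; N₂ departs as an exceptionally stable neutral molecule
OMs⁻: pKₐ(CH₃SO₃H (MsOH)) ≈ -1.9
cyanide (CN⁻): pKₐ(HCN) ≈ 9.2
hydroxide (OH⁻): pKₐ(H₂O) ≈ 15.7 — strong base; essentially never leaves without prior activation
amide anion: pKₐ(NH₃) ≈ 38
methyl carbanion: pKₐ(CH₄) ≈ 48 — unstabilised carbanion; the worst conceivable leaving group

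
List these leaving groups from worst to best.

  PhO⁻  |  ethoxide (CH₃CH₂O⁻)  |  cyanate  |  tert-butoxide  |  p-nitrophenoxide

tert-butoxide < ethoxide (CH₃CH₂O⁻) < PhO⁻ < p-nitrophenoxide < cyanate

A good leaving group is a weak base: the lower the pKₐ of its conjugate acid, the more readily it departs.
cyanate: pKₐ(HOCN) ≈ 3.5
p-nitrophenoxide: pKₐ(p-nitrophenol) ≈ 7.2
PhO⁻: pKₐ(C₆H₅OH (phenol)) ≈ 10
ethoxide (CH₃CH₂O⁻): pKₐ(CH₃CH₂OH) ≈ 16
tert-butoxide: pKₐ(t-BuOH) ≈ 18
Listed from poorest to best leaving group as asked.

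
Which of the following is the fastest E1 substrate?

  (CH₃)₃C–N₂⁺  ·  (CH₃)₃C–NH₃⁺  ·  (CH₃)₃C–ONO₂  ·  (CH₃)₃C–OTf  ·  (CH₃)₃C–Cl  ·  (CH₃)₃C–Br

Same R in every case — rank the leaving groups.
Rank by basicity of the departing species: weakest base leaves most easily.
(CH₃)₃C–N₂⁺ loses N₂: no meaningful conjugate acid; N₂ departs as an exceptionally stable neutral molecule
(CH₃)₃C–OTf loses OTf⁻: pKₐ(CF₃SO₃H (triflic acid)) ≈ -14
(CH₃)₃C–Br loses Br⁻: pKₐ(HBr) ≈ -9
(CH₃)₃C–Cl loses Cl⁻: pKₐ(HCl) ≈ -7
(CH₃)₃C–ONO₂ loses NO₃⁻: pKₐ(HNO₃) ≈ -1.3
(CH₃)₃C–NH₃⁺ loses NH₃: pKₐ(NH₄⁺) ≈ 9.2

(CH₃)₃C–N₂⁺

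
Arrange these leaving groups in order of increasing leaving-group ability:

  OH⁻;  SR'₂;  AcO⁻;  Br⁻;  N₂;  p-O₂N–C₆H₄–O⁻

A good leaving group is a weak base: the lower the pKₐ of its conjugate acid, the more readily it departs.
N₂: no meaningful conjugate acid; N₂ departs as an exceptionally stable neutral molecule
Br⁻: pKₐ(HBr) ≈ -9
SR'₂: pKₐ(R'₂SH⁺) ≈ -7 — neutral; leaves from a sulfonium salt (R–SR'₂⁺)
AcO⁻: pKₐ(CH₃COOH) ≈ 4.8 — resonance-stabilised but still a weak base
p-O₂N–C₆H₄–O⁻: pKₐ(p-nitrophenol) ≈ 7.2
OH⁻: pKₐ(H₂O) ≈ 15.7 — strong base; essentially never leaves without prior activation
The question asks for worst first, so the sequence is read in increasing leaving-group ability.

OH⁻ < p-O₂N–C₆H₄–O⁻ < AcO⁻ < SR'₂ < Br⁻ < N₂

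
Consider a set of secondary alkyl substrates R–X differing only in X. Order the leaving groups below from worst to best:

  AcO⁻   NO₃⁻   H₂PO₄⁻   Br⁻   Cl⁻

AcO⁻ < H₂PO₄⁻ < NO₃⁻ < Cl⁻ < Br⁻

Br⁻: pKₐ(HBr) ≈ -9 — weak base; good leaving group
Cl⁻: pKₐ(HCl) ≈ -7 — moderately weak base
NO₃⁻: pKₐ(HNO₃) ≈ -1.3 — resonance-delocalised over three oxygens
H₂PO₄⁻: pKₐ(H₃PO₄) ≈ 2.1 — moderate base; biological leaving group after further activation
AcO⁻: pKₐ(CH₃COOH) ≈ 4.8 — resonance-stabilised but still a weak base
Reversing gives the worst-to-best order requested.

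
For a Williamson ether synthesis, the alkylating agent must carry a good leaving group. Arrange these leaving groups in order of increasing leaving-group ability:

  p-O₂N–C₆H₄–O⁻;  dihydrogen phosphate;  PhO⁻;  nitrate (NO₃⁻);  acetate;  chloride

PhO⁻ < p-O₂N–C₆H₄–O⁻ < acetate < dihydrogen phosphate < nitrate (NO₃⁻) < chloride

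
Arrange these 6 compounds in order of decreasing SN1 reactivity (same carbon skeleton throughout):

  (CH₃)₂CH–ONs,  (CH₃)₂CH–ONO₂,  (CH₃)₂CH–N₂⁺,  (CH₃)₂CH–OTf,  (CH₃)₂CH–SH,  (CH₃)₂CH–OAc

With the same alkyl group throughout, only the leaving group differentiates the rates.
Rank by basicity of the departing species: weakest base leaves most easily.
(CH₃)₂CH–N₂⁺ loses N₂: no meaningful conjugate acid; N₂ departs as an exceptionally stable neutral molecule
(CH₃)₂CH–OTf loses OTf⁻: pKₐ(CF₃SO₃H (triflic acid)) ≈ -14
(CH₃)₂CH–ONs loses ONs⁻: pKₐ(p-O₂NC₆H₄SO₃H) ≈ -3.5
(CH₃)₂CH–ONO₂ loses NO₃⁻: pKₐ(HNO₃) ≈ -1.3
(CH₃)₂CH–OAc loses AcO⁻: pKₐ(CH₃COOH) ≈ 4.8
(CH₃)₂CH–SH loses HS⁻: pKₐ(H₂S) ≈ 7

(CH₃)₂CH–N₂⁺ > (CH₃)₂CH–OTf > (CH₃)₂CH–ONs > (CH₃)₂CH–ONO₂ > (CH₃)₂CH–OAc > (CH₃)₂CH–SH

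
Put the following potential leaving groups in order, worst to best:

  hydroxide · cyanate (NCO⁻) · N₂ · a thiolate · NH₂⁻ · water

NH₂⁻ < hydroxide < a thiolate < cyanate (NCO⁻) < water < N₂

The more stable X⁻ (or X) is on its own — i.e. the weaker a base it is — the better a leaving group it makes.
N₂: no meaningful conjugate acid; N₂ departs as an exceptionally stable neutral molecule
water: pKₐ(H₃O⁺) ≈ -1.7
cyanate (NCO⁻): pKₐ(HOCN) ≈ 3.5
a thiolate: pKₐ(RSH (a thiol)) ≈ 10.5
hydroxide: pKₐ(H₂O) ≈ 15.7
NH₂⁻: pKₐ(NH₃) ≈ 38
Reversing gives the worst-to-best order requested.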